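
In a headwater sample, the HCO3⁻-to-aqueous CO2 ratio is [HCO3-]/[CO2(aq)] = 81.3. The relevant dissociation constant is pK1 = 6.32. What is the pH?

pH = 8.23

From K1 = [H⁺][HCO3-]/[CO2(aq)]:  pH = pK1 + log₁₀([HCO3-]/[CO2(aq)])
log₁₀(81.3) = +1.910
pH = 6.32 + (+1.910) = 8.23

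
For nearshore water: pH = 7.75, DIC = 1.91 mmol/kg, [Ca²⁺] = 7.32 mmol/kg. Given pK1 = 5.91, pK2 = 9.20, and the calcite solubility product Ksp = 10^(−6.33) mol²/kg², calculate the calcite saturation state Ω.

α₂ = 1 / (1 + [H⁺]/K2 + [H⁺]²/(K1K2)) = 1 / (1 + 10^+1.45 + 10^-0.39)
   = 1 / (1 + 28.184 + 0.40738) = 1/29.591 = 0.03379
[CO3²⁻] = α₂ × DIC = 0.03379 × 1.91 = 0.06455 mmol/kg
Ksp = 10^(−6.33) = 4.677×10^-7
Ω = [Ca²⁺][CO3²⁻]/Ksp = (7.32×10^-3)(6.455×10^-5) / 4.677×10^-7 = 1.01

Ω = 1.01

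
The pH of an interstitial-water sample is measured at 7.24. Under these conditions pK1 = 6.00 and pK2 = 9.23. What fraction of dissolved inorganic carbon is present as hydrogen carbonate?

α₁ = 1 / (1 + [H⁺]/K1 + K2/[H⁺]) = 1 / (1 + 10^-1.24 + 10^-1.99)
   = 1 / (1 + 0.057544 + 0.010233) = 1/1.0678 = 0.9365

α₁ = 0.937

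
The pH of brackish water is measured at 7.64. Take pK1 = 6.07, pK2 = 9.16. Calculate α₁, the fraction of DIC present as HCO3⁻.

α₁ = 0.946

α₁ = 1 / (1 + [H⁺]/K1 + K2/[H⁺]) = 1 / (1 + 10^-1.57 + 10^-1.52)
   = 1 / (1 + 0.026915 + 0.030200) = 1/1.0571 = 0.9460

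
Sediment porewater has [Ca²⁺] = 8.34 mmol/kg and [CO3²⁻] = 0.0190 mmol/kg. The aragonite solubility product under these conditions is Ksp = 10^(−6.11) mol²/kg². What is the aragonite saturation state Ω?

Ksp = 10^(−6.11) = 7.762×10^-7
Ω = [Ca²⁺][CO3²⁻]/Ksp = (8.34×10^-3)(0.0190×10^-3) / 7.762×10^-7 = 0.204

Ω = 0.204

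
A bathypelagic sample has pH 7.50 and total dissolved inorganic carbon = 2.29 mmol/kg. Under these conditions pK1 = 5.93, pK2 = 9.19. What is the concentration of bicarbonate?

[HCO3⁻] = 2.19 mmol/kg

α₁ = 1 / (1 + [H⁺]/K1 + K2/[H⁺]) = 1 / (1 + 10^-1.57 + 10^-1.69)
   = 1 / (1 + 0.026915 + 0.020417) = 1/1.0473 = 0.9548
[HCO3⁻] = α₁ × DIC = 0.9548 × 2.29 = 2.19 mmol/kg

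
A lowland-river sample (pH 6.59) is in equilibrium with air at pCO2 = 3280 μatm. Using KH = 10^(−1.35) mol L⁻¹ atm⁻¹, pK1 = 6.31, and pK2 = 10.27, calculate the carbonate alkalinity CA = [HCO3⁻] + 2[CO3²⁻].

[CO2*] = KH · pCO2 = 10^(−1.35) × 3280×10^-6 = 1.465×10^-4 mol/L
α₀ = 1/(1 + K1/[H⁺] + K1K2/[H⁺]²) = 1/(1 + 10^+0.28 + 10^-3.40) = 0.3441
DIC = [CO2*]/α₀ = 1.465×10^-4 / 0.3441 = 0.4257 mmol/L
CA = (α₁ + 2α₂)·DIC = (0.6557 + 2×0.0001370) × 0.4257 = 0.279 mmol/L

CA = 0.279 mmol/L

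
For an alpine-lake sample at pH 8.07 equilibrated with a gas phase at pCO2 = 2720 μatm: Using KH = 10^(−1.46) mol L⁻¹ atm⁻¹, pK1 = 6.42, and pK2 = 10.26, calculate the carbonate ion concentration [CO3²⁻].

[CO3²⁻] = 0.0272 mmol/L

[CO2*] = KH · pCO2 = 10^(−1.46) × 2720×10^-6 = 9.431×10^-5 mol/L
α₀ = 1/(1 + K1/[H⁺] + K1K2/[H⁺]²) = 1/(1 + 10^+1.65 + 10^-0.54) = 0.02176
DIC = [CO2*]/α₀ = 9.431×10^-5 / 0.02176 = 4.334 mmol/L
[CO3²⁻] = α₂·DIC; α₂ = 0.006276, so [CO3²⁻] = 0.006276 × 4.334 = 0.0272 mmol/L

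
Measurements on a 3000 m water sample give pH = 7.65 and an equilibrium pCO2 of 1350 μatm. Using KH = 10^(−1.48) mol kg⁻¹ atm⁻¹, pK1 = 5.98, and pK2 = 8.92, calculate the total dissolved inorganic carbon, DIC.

[CO2*] = KH · pCO2 = 10^(−1.48) × 1350×10^-6 = 4.470×10^-5 mol/kg
α₀ = 1/(1 + K1/[H⁺] + K1K2/[H⁺]²) = 1/(1 + 10^+1.67 + 10^+0.40) = 0.01989
DIC = [CO2*]/α₀ = 4.470×10^-5 / 0.01989 = 2.25 mmol/kg

DIC = 2.25 mmol/kg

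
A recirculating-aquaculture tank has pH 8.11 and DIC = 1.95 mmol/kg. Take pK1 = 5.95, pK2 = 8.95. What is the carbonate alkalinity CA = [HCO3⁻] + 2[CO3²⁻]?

CA = [HCO3⁻] + 2[CO3²⁻] = (α₁ + 2α₂)·DIC
At pH 8.11: [H⁺]/K1 = 10^-2.16 = 0.0069183, K2/[H⁺] = 10^-0.84 = 0.14454
α₁ = 1/(1 + 0.0069183 + 0.14454) = 1/1.1515 = 0.8685; α₂ = α₁·K2/[H⁺] = 0.1255
α₁ + 2α₂ = 1.1195
CA = 1.1195 × 1.95 = 2.18 mmol/kg

CA = 2.18 mmol/kg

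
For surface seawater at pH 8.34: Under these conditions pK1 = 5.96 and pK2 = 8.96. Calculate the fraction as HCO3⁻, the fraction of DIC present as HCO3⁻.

α₁ = 0.804

α₁ = 1 / (1 + [H⁺]/K1 + K2/[H⁺]) = 1 / (1 + 10^-2.38 + 10^-0.62)
   = 1 / (1 + 0.0041687 + 0.23988) = 1/1.2441 = 0.8038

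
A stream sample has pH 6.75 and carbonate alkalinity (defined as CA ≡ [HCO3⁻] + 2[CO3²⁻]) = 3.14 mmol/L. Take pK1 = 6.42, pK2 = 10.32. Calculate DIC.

DIC = 4.61 mmol/L

CA = [HCO3⁻] + 2[CO3²⁻] = (α₁ + 2α₂)·DIC
At pH 6.75: [H⁺]/K1 = 10^-0.33 = 0.46774, K2/[H⁺] = 10^-3.57 = 0.00026915
α₁ = 1/(1 + 0.46774 + 0.00026915) = 1/1.4680 = 0.6812; α₂ = α₁·K2/[H⁺] = 0.0001833
α₁ + 2α₂ = 0.6816
DIC = CA / (α₁ + 2α₂) = 3.14 / 0.6816 = 4.61 mmol/L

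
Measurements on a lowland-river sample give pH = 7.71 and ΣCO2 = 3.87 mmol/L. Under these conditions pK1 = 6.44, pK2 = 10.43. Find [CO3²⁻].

[CO3²⁻] = 6.99 μmol/L

α₂ = 1 / (1 + [H⁺]/K2 + [H⁺]²/(K1K2)) = 1 / (1 + 10^+2.72 + 10^+1.45)
   = 1 / (1 + 524.81 + 28.184) = 1/553.99 = 0.001805
[CO3²⁻] = α₂ × DIC = 0.001805 × 3.87 = 0.00699 mmol/L = 6.99 μmol/L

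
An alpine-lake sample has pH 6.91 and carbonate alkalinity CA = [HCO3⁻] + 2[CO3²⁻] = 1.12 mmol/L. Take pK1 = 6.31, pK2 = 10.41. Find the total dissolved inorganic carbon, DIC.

DIC = 1.40 mmol/L

CA = [HCO3⁻] + 2[CO3²⁻] = (α₁ + 2α₂)·DIC
At pH 6.91: [H⁺]/K1 = 10^-0.60 = 0.25119, K2/[H⁺] = 10^-3.50 = 0.00031623
α₁ = 1/(1 + 0.25119 + 0.00031623) = 1/1.2515 = 0.7990; α₂ = α₁·K2/[H⁺] = 0.0002527
α₁ + 2α₂ = 0.7995
DIC = CA / (α₁ + 2α₂) = 1.12 / 0.7995 = 1.40 mmol/L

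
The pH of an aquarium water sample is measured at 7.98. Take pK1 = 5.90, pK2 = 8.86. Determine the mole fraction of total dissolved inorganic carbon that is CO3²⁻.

α₂ = 1 / (1 + [H⁺]/K2 + [H⁺]²/(K1K2)) = 1 / (1 + 10^+0.88 + 10^-1.20)
   = 1 / (1 + 7.5858 + 0.063096) = 1/8.6489 = 0.1156

α₂ = 0.116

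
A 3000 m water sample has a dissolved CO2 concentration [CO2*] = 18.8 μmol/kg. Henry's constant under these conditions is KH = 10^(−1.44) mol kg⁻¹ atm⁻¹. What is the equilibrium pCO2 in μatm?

pCO2 = 518 μatm

KH = 10^(−1.44) = 3.631×10^-2 mol kg⁻¹ atm⁻¹
pCO2 = [CO2*]/KH = 18.8×10^-6 / 3.631×10^-2 = 5.18×10^-4 atm = 518 μatm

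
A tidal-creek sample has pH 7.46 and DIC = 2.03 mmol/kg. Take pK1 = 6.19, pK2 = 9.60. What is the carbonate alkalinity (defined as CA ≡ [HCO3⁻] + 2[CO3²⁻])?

CA = 1.94 mmol/kg

CA = [HCO3⁻] + 2[CO3²⁻] = (α₁ + 2α₂)·DIC
At pH 7.46: [H⁺]/K1 = 10^-1.27 = 0.053703, K2/[H⁺] = 10^-2.14 = 0.0072444
α₁ = 1/(1 + 0.053703 + 0.0072444) = 1/1.0609 = 0.9426; α₂ = α₁·K2/[H⁺] = 0.006828
α₁ + 2α₂ = 0.9562
CA = 0.9562 × 2.03 = 1.94 mmol/kg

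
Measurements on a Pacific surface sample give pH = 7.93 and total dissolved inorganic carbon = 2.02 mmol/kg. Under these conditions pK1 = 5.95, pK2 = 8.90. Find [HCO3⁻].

α₁ = 1 / (1 + [H⁺]/K1 + K2/[H⁺]) = 1 / (1 + 10^-1.98 + 10^-0.97)
   = 1 / (1 + 0.010471 + 0.10715) = 1/1.1176 = 0.8948
[HCO3⁻] = α₁ × DIC = 0.8948 × 2.02 = 1.81 mmol/kg

[HCO3⁻] = 1.81 mmol/kg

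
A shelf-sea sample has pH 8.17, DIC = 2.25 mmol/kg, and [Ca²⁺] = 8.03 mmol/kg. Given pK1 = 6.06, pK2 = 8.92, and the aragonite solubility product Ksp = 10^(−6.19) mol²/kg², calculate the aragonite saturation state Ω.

α₂ = 1 / (1 + [H⁺]/K2 + [H⁺]²/(K1K2)) = 1 / (1 + 10^+0.75 + 10^-1.36)
   = 1 / (1 + 5.6234 + 0.043652) = 1/6.6671 = 0.1500
[CO3²⁻] = α₂ × DIC = 0.1500 × 2.25 = 0.3375 mmol/kg
Ksp = 10^(−6.19) = 6.457×10^-7
Ω = [Ca²⁺][CO3²⁻]/Ksp = (8.03×10^-3)(3.375×10^-4) / 6.457×10^-7 = 4.20

Ω = 4.20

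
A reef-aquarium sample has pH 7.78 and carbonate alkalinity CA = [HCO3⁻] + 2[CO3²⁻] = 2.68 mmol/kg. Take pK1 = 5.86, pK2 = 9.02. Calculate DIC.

CA = [HCO3⁻] + 2[CO3²⁻] = (α₁ + 2α₂)·DIC
At pH 7.78: [H⁺]/K1 = 10^-1.92 = 0.012023, K2/[H⁺] = 10^-1.24 = 0.057544
α₁ = 1/(1 + 0.012023 + 0.057544) = 1/1.0696 = 0.9350; α₂ = α₁·K2/[H⁺] = 0.05380
α₁ + 2α₂ = 1.0426
DIC = CA / (α₁ + 2α₂) = 2.68 / 1.0426 = 2.57 mmol/kg

DIC = 2.57 mmol/kg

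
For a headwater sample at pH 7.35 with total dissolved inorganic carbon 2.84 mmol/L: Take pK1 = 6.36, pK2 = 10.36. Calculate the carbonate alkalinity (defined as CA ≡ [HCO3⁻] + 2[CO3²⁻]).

CA = 2.58 mmol/L

CA = [HCO3⁻] + 2[CO3²⁻] = (α₁ + 2α₂)·DIC
At pH 7.35: [H⁺]/K1 = 10^-0.99 = 0.10233, K2/[H⁺] = 10^-3.01 = 0.00097724
α₁ = 1/(1 + 0.10233 + 0.00097724) = 1/1.1033 = 0.9064; α₂ = α₁·K2/[H⁺] = 0.0008857
α₁ + 2α₂ = 0.9081
CA = 0.9081 × 2.84 = 2.58 mmol/L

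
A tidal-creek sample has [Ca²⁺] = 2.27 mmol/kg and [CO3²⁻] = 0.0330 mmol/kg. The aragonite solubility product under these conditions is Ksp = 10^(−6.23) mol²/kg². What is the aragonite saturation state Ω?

Ksp = 10^(−6.23) = 5.888×10^-7
Ω = [Ca²⁺][CO3²⁻]/Ksp = (2.27×10^-3)(0.0330×10^-3) / 5.888×10^-7 = 0.127

Ω = 0.127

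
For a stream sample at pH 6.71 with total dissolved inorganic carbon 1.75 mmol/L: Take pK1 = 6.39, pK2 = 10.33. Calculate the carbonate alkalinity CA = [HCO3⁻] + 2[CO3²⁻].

CA = 1.18 mmol/L

CA = [HCO3⁻] + 2[CO3²⁻] = (α₁ + 2α₂)·DIC
At pH 6.71: [H⁺]/K1 = 10^-0.32 = 0.47863, K2/[H⁺] = 10^-3.62 = 0.00023988
α₁ = 1/(1 + 0.47863 + 0.00023988) = 1/1.4789 = 0.6762; α₂ = α₁·K2/[H⁺] = 0.0001622
α₁ + 2α₂ = 0.6765
CA = 0.6765 × 1.75 = 1.18 mmol/L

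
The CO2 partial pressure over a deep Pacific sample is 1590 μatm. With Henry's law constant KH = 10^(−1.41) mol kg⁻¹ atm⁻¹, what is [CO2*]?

KH = 10^(−1.41) = 3.890×10^-2 mol kg⁻¹ atm⁻¹
[CO2*] = KH · pCO2 = 3.890×10^-2 × 1590×10^-6 atm = 6.19×10^-5 mol/kg

[CO2*] = 61.9 μmol/kg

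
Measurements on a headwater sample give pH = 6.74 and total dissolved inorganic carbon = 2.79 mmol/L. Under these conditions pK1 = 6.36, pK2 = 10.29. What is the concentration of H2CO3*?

α₀ = 1 / (1 + K1/[H⁺] + K1K2/[H⁺]²) = 1 / (1 + 10^+0.38 + 10^-3.17)
   = 1 / (1 + 2.3988 + 0.00067608) = 1/3.3995 = 0.2942
[CO2*] = α₀ × DIC = 0.2942 × 2.79 = 0.821 mmol/L

[CO2*] = 0.821 mmol/L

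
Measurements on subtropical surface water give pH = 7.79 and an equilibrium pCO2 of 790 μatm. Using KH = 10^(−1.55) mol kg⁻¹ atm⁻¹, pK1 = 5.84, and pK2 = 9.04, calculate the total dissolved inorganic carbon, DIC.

DIC = 2.12 mmol/kg

[CO2*] = KH · pCO2 = 10^(−1.55) × 790×10^-6 = 2.227×10^-5 mol/kg
α₀ = 1/(1 + K1/[H⁺] + K1K2/[H⁺]²) = 1/(1 + 10^+1.95 + 10^+0.70) = 0.01051
DIC = [CO2*]/α₀ = 2.227×10^-5 / 0.01051 = 2.12 mmol/kg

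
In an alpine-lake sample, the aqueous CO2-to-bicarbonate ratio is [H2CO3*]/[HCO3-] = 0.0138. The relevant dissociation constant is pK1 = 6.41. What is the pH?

From K1 = [H⁺][HCO3-]/[H2CO3*]:  pH = pK1 − log₁₀([H2CO3*]/[HCO3-])
log₁₀(0.0138) = -1.860
pH = 6.41 − (-1.860) = 8.27

pH = 8.27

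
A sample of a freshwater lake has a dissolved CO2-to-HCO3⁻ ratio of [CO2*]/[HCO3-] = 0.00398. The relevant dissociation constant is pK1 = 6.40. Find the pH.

pH = 8.80

From K1 = [H⁺][HCO3-]/[CO2*]:  pH = pK1 − log₁₀([CO2*]/[HCO3-])
log₁₀(0.00398) = -2.400
pH = 6.40 − (-2.400) = 8.80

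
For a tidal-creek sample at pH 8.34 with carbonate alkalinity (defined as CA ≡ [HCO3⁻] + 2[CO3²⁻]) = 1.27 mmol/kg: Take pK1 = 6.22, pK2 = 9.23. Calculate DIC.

CA = [HCO3⁻] + 2[CO3²⁻] = (α₁ + 2α₂)·DIC
At pH 8.34: [H⁺]/K1 = 10^-2.12 = 0.0075858, K2/[H⁺] = 10^-0.89 = 0.12882
α₁ = 1/(1 + 0.0075858 + 0.12882) = 1/1.1364 = 0.8800; α₂ = α₁·K2/[H⁺] = 0.1134
α₁ + 2α₂ = 1.1067
DIC = CA / (α₁ + 2α₂) = 1.27 / 1.1067 = 1.15 mmol/kg

DIC = 1.15 mmol/kg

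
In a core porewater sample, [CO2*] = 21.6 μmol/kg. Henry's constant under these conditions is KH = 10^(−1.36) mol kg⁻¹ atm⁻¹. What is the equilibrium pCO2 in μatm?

pCO2 = 495 μatm

KH = 10^(−1.36) = 4.365×10^-2 mol kg⁻¹ atm⁻¹
pCO2 = [CO2*]/KH = 21.6×10^-6 / 4.365×10^-2 = 4.95×10^-4 atm = 495 μatm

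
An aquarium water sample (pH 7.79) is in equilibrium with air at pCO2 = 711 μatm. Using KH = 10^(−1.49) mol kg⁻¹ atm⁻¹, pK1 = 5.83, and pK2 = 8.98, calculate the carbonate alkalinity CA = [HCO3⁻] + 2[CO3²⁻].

CA = 2.37 mmol/kg

[CO2*] = KH · pCO2 = 10^(−1.49) × 711×10^-6 = 2.301×10^-5 mol/kg
α₀ = 1/(1 + K1/[H⁺] + K1K2/[H⁺]²) = 1/(1 + 10^+1.96 + 10^+0.77) = 0.01019
DIC = [CO2*]/α₀ = 2.301×10^-5 / 0.01019 = 2.257 mmol/kg
CA = (α₁ + 2α₂)·DIC = (0.9298 + 2×0.06003) × 2.257 = 2.37 mmol/kg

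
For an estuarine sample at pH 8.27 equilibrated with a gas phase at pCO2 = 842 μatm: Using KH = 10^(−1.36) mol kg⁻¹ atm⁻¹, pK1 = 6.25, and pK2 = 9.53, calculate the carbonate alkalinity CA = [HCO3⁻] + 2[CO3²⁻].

[CO2*] = KH · pCO2 = 10^(−1.36) × 842×10^-6 = 3.675×10^-5 mol/kg
α₀ = 1/(1 + K1/[H⁺] + K1K2/[H⁺]²) = 1/(1 + 10^+2.02 + 10^+0.76) = 0.008971
DIC = [CO2*]/α₀ = 3.675×10^-5 / 0.008971 = 4.097 mmol/kg
CA = (α₁ + 2α₂)·DIC = (0.9394 + 2×0.05162) × 4.097 = 4.27 mmol/kg

CA = 4.27 mmol/kg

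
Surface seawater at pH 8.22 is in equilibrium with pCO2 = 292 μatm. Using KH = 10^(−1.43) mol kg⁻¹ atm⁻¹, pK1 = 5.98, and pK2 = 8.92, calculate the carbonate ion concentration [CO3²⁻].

[CO3²⁻] = 0.376 mmol/kg

[CO2*] = KH · pCO2 = 10^(−1.43) × 292×10^-6 = 1.085×10^-5 mol/kg
α₀ = 1/(1 + K1/[H⁺] + K1K2/[H⁺]²) = 1/(1 + 10^+2.24 + 10^+1.54) = 0.004774
DIC = [CO2*]/α₀ = 1.085×10^-5 / 0.004774 = 2.272 mmol/kg
[CO3²⁻] = α₂·DIC; α₂ = 0.1655, so [CO3²⁻] = 0.1655 × 2.272 = 0.376 mmol/kg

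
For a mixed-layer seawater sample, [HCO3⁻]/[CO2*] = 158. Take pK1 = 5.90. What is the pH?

From K1 = [H⁺][HCO3⁻]/[CO2*]:  pH = pK1 + log₁₀([HCO3⁻]/[CO2*])
log₁₀(158) = +2.199
pH = 5.90 + (+2.199) = 8.10

pH = 8.10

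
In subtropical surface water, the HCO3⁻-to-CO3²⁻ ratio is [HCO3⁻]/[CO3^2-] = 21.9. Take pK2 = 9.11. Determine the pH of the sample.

pH = 7.77

From K2 = [H⁺][CO3^2-]/[HCO3⁻]:  pH = pK2 − log₁₀([HCO3⁻]/[CO3^2-])
log₁₀(21.9) = +1.340
pH = 9.11 − (+1.340) = 7.77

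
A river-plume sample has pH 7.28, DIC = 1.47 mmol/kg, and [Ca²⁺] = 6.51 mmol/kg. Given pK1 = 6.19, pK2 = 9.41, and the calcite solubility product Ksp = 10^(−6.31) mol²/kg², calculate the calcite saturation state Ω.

α₂ = 1 / (1 + [H⁺]/K2 + [H⁺]²/(K1K2)) = 1 / (1 + 10^+2.13 + 10^+1.04)
   = 1 / (1 + 134.90 + 10.965) = 1/146.86 = 0.006809
[CO3²⁻] = α₂ × DIC = 0.006809 × 1.47 = 0.01001 mmol/kg = 10.01 μmol/kg
Ksp = 10^(−6.31) = 4.898×10^-7
Ω = [Ca²⁺][CO3²⁻]/Ksp = (6.51×10^-3)(1.001×10^-5) / 4.898×10^-7 = 0.133

Ω = 0.133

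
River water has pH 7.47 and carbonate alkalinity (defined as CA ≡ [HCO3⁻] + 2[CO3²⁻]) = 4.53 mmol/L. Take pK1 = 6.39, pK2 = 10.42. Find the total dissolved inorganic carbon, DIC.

DIC = 4.90 mmol/L

CA = [HCO3⁻] + 2[CO3²⁻] = (α₁ + 2α₂)·DIC
At pH 7.47: [H⁺]/K1 = 10^-1.08 = 0.083176, K2/[H⁺] = 10^-2.95 = 0.0011220
α₁ = 1/(1 + 0.083176 + 0.0011220) = 1/1.0843 = 0.9223; α₂ = α₁·K2/[H⁺] = 0.001035
α₁ + 2α₂ = 0.9243
DIC = CA / (α₁ + 2α₂) = 4.53 / 0.9243 = 4.90 mmol/L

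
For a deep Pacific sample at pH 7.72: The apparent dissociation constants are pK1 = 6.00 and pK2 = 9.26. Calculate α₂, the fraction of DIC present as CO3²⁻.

α₂ = 0.0275

α₂ = 1 / (1 + [H⁺]/K2 + [H⁺]²/(K1K2)) = 1 / (1 + 10^+1.54 + 10^-0.18)
   = 1 / (1 + 34.674 + 0.66069) = 1/36.334 = 0.02752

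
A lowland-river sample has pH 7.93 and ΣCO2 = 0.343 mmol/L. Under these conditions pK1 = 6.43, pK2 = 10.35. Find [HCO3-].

[HCO3⁻] = 0.331 mmol/L

α₁ = 1 / (1 + [H⁺]/K1 + K2/[H⁺]) = 1 / (1 + 10^-1.50 + 10^-2.42)
   = 1 / (1 + 0.031623 + 0.0038019) = 1/1.0354 = 0.9658
[HCO3⁻] = α₁ × DIC = 0.9658 × 0.343 = 0.331 mmol/L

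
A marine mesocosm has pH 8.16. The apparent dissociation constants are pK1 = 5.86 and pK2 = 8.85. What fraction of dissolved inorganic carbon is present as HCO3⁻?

α₁ = 0.827

α₁ = 1 / (1 + [H⁺]/K1 + K2/[H⁺]) = 1 / (1 + 10^-2.30 + 10^-0.69)
   = 1 / (1 + 0.0050119 + 0.20417) = 1/1.2092 = 0.8270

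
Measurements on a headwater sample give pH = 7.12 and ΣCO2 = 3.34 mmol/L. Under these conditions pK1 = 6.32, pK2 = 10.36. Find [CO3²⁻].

α₂ = 1 / (1 + [H⁺]/K2 + [H⁺]²/(K1K2)) = 1 / (1 + 10^+3.24 + 10^+2.44)
   = 1 / (1 + 1737.8 + 275.42) = 1/2014.2 = 0.0004965
[CO3²⁻] = α₂ × DIC = 0.0004965 × 3.34 = 0.00166 mmol/L = 1.66 μmol/L

[CO3²⁻] = 1.66 μmol/L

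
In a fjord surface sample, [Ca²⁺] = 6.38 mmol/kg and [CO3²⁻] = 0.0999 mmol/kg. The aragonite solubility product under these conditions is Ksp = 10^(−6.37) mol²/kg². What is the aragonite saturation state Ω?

Ksp = 10^(−6.37) = 4.266×10^-7
Ω = [Ca²⁺][CO3²⁻]/Ksp = (6.38×10^-3)(0.0999×10^-3) / 4.266×10^-7 = 1.49

Ω = 1.49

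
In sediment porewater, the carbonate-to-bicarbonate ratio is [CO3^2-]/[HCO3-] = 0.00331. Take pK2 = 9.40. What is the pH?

pH = 6.92

From K2 = [H⁺][CO3^2-]/[HCO3-]:  pH = pK2 + log₁₀([CO3^2-]/[HCO3-])
log₁₀(0.00331) = -2.480
pH = 9.40 + (-2.480) = 6.92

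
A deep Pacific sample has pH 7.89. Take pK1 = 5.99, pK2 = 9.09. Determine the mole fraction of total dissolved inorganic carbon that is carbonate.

α₂ = 1 / (1 + [H⁺]/K2 + [H⁺]²/(K1K2)) = 1 / (1 + 10^+1.20 + 10^-0.70)
   = 1 / (1 + 15.849 + 0.19953) = 1/17.048 = 0.05866

α₂ = 0.0587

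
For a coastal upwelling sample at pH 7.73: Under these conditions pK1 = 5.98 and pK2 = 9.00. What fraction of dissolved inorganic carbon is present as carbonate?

α₂ = 1 / (1 + [H⁺]/K2 + [H⁺]²/(K1K2)) = 1 / (1 + 10^+1.27 + 10^-0.48)
   = 1 / (1 + 18.621 + 0.33113) = 1/19.952 = 0.05012

α₂ = 0.0501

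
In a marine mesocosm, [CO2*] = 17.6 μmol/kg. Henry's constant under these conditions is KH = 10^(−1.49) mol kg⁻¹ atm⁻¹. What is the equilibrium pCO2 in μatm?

KH = 10^(−1.49) = 3.236×10^-2 mol kg⁻¹ atm⁻¹
pCO2 = [CO2*]/KH = 17.6×10^-6 / 3.236×10^-2 = 5.44×10^-4 atm = 544 μatm

pCO2 = 544 μatm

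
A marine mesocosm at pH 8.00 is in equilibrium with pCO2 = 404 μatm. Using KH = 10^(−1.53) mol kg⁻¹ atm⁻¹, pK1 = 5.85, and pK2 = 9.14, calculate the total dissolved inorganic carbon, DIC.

DIC = 1.82 mmol/kg

[CO2*] = KH · pCO2 = 10^(−1.53) × 404×10^-6 = 1.192×10^-5 mol/kg
α₀ = 1/(1 + K1/[H⁺] + K1K2/[H⁺]²) = 1/(1 + 10^+2.15 + 10^+1.01) = 0.006558
DIC = [CO2*]/α₀ = 1.192×10^-5 / 0.006558 = 1.82 mmol/kg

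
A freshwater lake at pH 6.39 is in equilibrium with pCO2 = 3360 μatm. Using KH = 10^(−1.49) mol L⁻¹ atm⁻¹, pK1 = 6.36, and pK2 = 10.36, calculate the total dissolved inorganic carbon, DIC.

[CO2*] = KH · pCO2 = 10^(−1.49) × 3360×10^-6 = 1.087×10^-4 mol/L
α₀ = 1/(1 + K1/[H⁺] + K1K2/[H⁺]²) = 1/(1 + 10^+0.03 + 10^-3.94) = 0.4827
DIC = [CO2*]/α₀ = 1.087×10^-4 / 0.4827 = 0.225 mmol/L

DIC = 0.225 mmol/L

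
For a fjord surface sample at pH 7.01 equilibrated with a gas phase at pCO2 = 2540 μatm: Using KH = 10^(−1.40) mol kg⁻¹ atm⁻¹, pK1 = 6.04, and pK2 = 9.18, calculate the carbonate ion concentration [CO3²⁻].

[CO2*] = KH · pCO2 = 10^(−1.40) × 2540×10^-6 = 1.011×10^-4 mol/kg
α₀ = 1/(1 + K1/[H⁺] + K1K2/[H⁺]²) = 1/(1 + 10^+0.97 + 10^-1.20) = 0.09619
DIC = [CO2*]/α₀ = 1.011×10^-4 / 0.09619 = 1.051 mmol/kg
[CO3²⁻] = α₂·DIC; α₂ = 0.006069, so [CO3²⁻] = 0.006069 × 1.051 = 0.00638 mmol/kg = 6.38 μmol/kg

[CO3²⁻] = 6.38 μmol/kg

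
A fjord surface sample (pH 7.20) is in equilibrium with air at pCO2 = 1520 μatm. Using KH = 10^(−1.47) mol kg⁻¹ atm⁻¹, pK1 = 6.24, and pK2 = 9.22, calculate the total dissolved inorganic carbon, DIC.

DIC = 0.526 mmol/kg

[CO2*] = KH · pCO2 = 10^(−1.47) × 1520×10^-6 = 5.150×10^-5 mol/kg
α₀ = 1/(1 + K1/[H⁺] + K1K2/[H⁺]²) = 1/(1 + 10^+0.96 + 10^-1.06) = 0.09797
DIC = [CO2*]/α₀ = 5.150×10^-5 / 0.09797 = 0.526 mmol/kg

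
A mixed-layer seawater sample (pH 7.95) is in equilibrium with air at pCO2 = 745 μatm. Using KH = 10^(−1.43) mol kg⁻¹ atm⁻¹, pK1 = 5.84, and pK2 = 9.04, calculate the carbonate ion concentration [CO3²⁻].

[CO3²⁻] = 0.290 mmol/kg

[CO2*] = KH · pCO2 = 10^(−1.43) × 745×10^-6 = 2.768×10^-5 mol/kg
α₀ = 1/(1 + K1/[H⁺] + K1K2/[H⁺]²) = 1/(1 + 10^+2.11 + 10^+1.02) = 0.007128
DIC = [CO2*]/α₀ = 2.768×10^-5 / 0.007128 = 3.883 mmol/kg
[CO3²⁻] = α₂·DIC; α₂ = 0.07464, so [CO3²⁻] = 0.07464 × 3.883 = 0.290 mmol/kg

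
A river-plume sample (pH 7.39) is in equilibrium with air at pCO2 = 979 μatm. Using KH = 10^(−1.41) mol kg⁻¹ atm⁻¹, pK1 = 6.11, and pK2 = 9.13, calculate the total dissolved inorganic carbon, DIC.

DIC = 0.777 mmol/kg

[CO2*] = KH · pCO2 = 10^(−1.41) × 979×10^-6 = 3.809×10^-5 mol/kg
α₀ = 1/(1 + K1/[H⁺] + K1K2/[H⁺]²) = 1/(1 + 10^+1.28 + 10^-0.46) = 0.04902
DIC = [CO2*]/α₀ = 3.809×10^-5 / 0.04902 = 0.777 mmol/kg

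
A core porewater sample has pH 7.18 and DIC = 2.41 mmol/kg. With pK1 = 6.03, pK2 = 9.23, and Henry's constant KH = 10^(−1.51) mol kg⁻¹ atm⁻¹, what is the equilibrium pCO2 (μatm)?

α₀ = 1 / (1 + K1/[H⁺] + K1K2/[H⁺]²) = 1 / (1 + 10^+1.15 + 10^-0.90)
   = 1 / (1 + 14.125 + 0.12589) = 1/15.251 = 0.06557
[CO2*] = α₀ × DIC = 0.06557 × 2.41 = 0.1580 mmol/kg
pCO2 = [CO2*]/KH = 1.580×10^-4 / 3.090×10^-2 = 5110 μatm

pCO2 = 5110 μatm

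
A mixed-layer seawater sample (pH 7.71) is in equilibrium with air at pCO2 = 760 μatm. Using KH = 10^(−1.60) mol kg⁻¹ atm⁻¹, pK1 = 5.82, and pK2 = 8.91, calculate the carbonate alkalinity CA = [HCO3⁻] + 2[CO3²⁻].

CA = 1.67 mmol/kg

[CO2*] = KH · pCO2 = 10^(−1.60) × 760×10^-6 = 1.909×10^-5 mol/kg
α₀ = 1/(1 + K1/[H⁺] + K1K2/[H⁺]²) = 1/(1 + 10^+1.89 + 10^+0.69) = 0.01197
DIC = [CO2*]/α₀ = 1.909×10^-5 / 0.01197 = 1.594 mmol/kg
CA = (α₁ + 2α₂)·DIC = (0.9294 + 2×0.05864) × 1.594 = 1.67 mmol/kg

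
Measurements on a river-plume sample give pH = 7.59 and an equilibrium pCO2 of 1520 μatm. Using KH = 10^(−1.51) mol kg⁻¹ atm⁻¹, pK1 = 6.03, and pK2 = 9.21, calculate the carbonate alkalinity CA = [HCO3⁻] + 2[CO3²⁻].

[CO2*] = KH · pCO2 = 10^(−1.51) × 1520×10^-6 = 4.697×10^-5 mol/kg
α₀ = 1/(1 + K1/[H⁺] + K1K2/[H⁺]²) = 1/(1 + 10^+1.56 + 10^-0.06) = 0.02619
DIC = [CO2*]/α₀ = 4.697×10^-5 / 0.02619 = 1.793 mmol/kg
CA = (α₁ + 2α₂)·DIC = (0.9510 + 2×0.02281) × 1.793 = 1.79 mmol/kg

CA = 1.79 mmol/kg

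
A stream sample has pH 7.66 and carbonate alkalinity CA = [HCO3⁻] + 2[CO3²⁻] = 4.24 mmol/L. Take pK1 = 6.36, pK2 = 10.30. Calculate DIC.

DIC = 4.44 mmol/L

CA = [HCO3⁻] + 2[CO3²⁻] = (α₁ + 2α₂)·DIC
At pH 7.66: [H⁺]/K1 = 10^-1.30 = 0.050119, K2/[H⁺] = 10^-2.64 = 0.0022909
α₁ = 1/(1 + 0.050119 + 0.0022909) = 1/1.0524 = 0.9502; α₂ = α₁·K2/[H⁺] = 0.002177
α₁ + 2α₂ = 0.9546
DIC = CA / (α₁ + 2α₂) = 4.24 / 0.9546 = 4.44 mmol/L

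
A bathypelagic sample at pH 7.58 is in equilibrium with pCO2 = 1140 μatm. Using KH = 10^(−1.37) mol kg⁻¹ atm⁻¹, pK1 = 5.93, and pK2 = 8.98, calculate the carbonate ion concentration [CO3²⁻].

[CO3²⁻] = 0.0865 mmol/kg

[CO2*] = KH · pCO2 = 10^(−1.37) × 1140×10^-6 = 4.863×10^-5 mol/kg
α₀ = 1/(1 + K1/[H⁺] + K1K2/[H⁺]²) = 1/(1 + 10^+1.65 + 10^+0.25) = 0.02108
DIC = [CO2*]/α₀ = 4.863×10^-5 / 0.02108 = 2.307 mmol/kg
[CO3²⁻] = α₂·DIC; α₂ = 0.03748, so [CO3²⁻] = 0.03748 × 2.307 = 0.0865 mmol/kg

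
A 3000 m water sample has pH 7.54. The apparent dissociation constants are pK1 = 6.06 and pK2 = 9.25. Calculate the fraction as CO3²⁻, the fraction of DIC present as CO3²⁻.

α₂ = 0.0185

α₂ = 1 / (1 + [H⁺]/K2 + [H⁺]²/(K1K2)) = 1 / (1 + 10^+1.71 + 10^+0.23)
   = 1 / (1 + 51.286 + 1.6982) = 1/53.984 = 0.01852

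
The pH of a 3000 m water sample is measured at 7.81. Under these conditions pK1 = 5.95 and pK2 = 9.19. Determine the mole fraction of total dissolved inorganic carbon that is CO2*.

α₀ = 1 / (1 + K1/[H⁺] + K1K2/[H⁺]²) = 1 / (1 + 10^+1.86 + 10^+0.48)
   = 1 / (1 + 72.444 + 3.0200) = 1/76.464 = 0.01308

α₀ = 0.0131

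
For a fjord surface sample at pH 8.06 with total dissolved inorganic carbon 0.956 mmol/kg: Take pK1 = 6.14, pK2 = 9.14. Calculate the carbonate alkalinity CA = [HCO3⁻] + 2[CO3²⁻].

CA = [HCO3⁻] + 2[CO3²⁻] = (α₁ + 2α₂)·DIC
At pH 8.06: [H⁺]/K1 = 10^-1.92 = 0.012023, K2/[H⁺] = 10^-1.08 = 0.083176
α₁ = 1/(1 + 0.012023 + 0.083176) = 1/1.0952 = 0.9131; α₂ = α₁·K2/[H⁺] = 0.07595
α₁ + 2α₂ = 1.0650
CA = 1.0650 × 0.956 = 1.02 mmol/kg

CA = 1.02 mmol/kg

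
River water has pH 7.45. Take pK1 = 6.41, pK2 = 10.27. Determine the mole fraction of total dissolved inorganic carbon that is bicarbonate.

α₁ = 1 / (1 + [H⁺]/K1 + K2/[H⁺]) = 1 / (1 + 10^-1.04 + 10^-2.82)
   = 1 / (1 + 0.091201 + 0.0015136) = 1/1.0927 = 0.9152

α₁ = 0.915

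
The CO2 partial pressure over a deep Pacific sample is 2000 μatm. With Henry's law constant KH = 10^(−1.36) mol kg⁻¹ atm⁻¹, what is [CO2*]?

[CO2*] = 87.3 μmol/kg

KH = 10^(−1.36) = 4.365×10^-2 mol kg⁻¹ atm⁻¹
[CO2*] = KH · pCO2 = 4.365×10^-2 × 2000×10^-6 atm = 8.73×10^-5 mol/kg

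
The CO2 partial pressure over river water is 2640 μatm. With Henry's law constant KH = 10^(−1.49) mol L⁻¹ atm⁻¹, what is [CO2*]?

KH = 10^(−1.49) = 3.236×10^-2 mol L⁻¹ atm⁻¹
[CO2*] = KH · pCO2 = 3.236×10^-2 × 2640×10^-6 atm = 8.54×10^-5 mol/L

[CO2*] = 85.4 μmol/L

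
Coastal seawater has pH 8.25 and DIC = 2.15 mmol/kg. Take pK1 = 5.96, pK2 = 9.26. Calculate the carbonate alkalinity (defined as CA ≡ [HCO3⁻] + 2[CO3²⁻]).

CA = [HCO3⁻] + 2[CO3²⁻] = (α₁ + 2α₂)·DIC
At pH 8.25: [H⁺]/K1 = 10^-2.29 = 0.0051286, K2/[H⁺] = 10^-1.01 = 0.097724
α₁ = 1/(1 + 0.0051286 + 0.097724) = 1/1.1029 = 0.9067; α₂ = α₁·K2/[H⁺] = 0.08861
α₁ + 2α₂ = 1.0840
CA = 1.0840 × 2.15 = 2.33 mmol/kg

CA = 2.33 mmol/kg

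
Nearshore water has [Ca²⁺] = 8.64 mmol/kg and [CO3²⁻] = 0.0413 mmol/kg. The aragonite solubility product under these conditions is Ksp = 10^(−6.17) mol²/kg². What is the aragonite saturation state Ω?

Ω = 0.528

Ksp = 10^(−6.17) = 6.761×10^-7
Ω = [Ca²⁺][CO3²⁻]/Ksp = (8.64×10^-3)(0.0413×10^-3) / 6.761×10^-7 = 0.528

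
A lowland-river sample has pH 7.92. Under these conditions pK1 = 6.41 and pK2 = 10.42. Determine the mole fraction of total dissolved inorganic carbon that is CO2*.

α₀ = 0.0299

α₀ = 1 / (1 + K1/[H⁺] + K1K2/[H⁺]²) = 1 / (1 + 10^+1.51 + 10^-0.99)
   = 1 / (1 + 32.359 + 0.10233) = 1/33.462 = 0.02988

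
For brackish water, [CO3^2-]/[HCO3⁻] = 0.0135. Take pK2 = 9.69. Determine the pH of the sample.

pH = 7.82

From K2 = [H⁺][CO3^2-]/[HCO3⁻]:  pH = pK2 + log₁₀([CO3^2-]/[HCO3⁻])
log₁₀(0.0135) = -1.870
pH = 9.69 + (-1.870) = 7.82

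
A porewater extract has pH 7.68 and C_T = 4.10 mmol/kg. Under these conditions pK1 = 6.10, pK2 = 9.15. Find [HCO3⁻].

α₁ = 1 / (1 + [H⁺]/K1 + K2/[H⁺]) = 1 / (1 + 10^-1.58 + 10^-1.47)
   = 1 / (1 + 0.026303 + 0.033884) = 1/1.0602 = 0.9432
[HCO3⁻] = α₁ × DIC = 0.9432 × 4.10 = 3.87 mmol/kg

[HCO3⁻] = 3.87 mmol/kg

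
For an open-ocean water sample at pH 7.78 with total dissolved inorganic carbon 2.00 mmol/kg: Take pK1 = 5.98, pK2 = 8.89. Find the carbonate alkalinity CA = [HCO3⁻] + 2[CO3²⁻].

CA = [HCO3⁻] + 2[CO3²⁻] = (α₁ + 2α₂)·DIC
At pH 7.78: [H⁺]/K1 = 10^-1.80 = 0.015849, K2/[H⁺] = 10^-1.11 = 0.077625
α₁ = 1/(1 + 0.015849 + 0.077625) = 1/1.0935 = 0.9145; α₂ = α₁·K2/[H⁺] = 0.07099
α₁ + 2α₂ = 1.0565
CA = 1.0565 × 2.00 = 2.11 mmol/kg

CA = 2.11 mmol/kg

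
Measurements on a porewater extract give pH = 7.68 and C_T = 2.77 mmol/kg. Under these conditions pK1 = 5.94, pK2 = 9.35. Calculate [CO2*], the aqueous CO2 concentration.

[CO2*] = 0.0485 mmol/kg

α₀ = 1 / (1 + K1/[H⁺] + K1K2/[H⁺]²) = 1 / (1 + 10^+1.74 + 10^+0.07)
   = 1 / (1 + 54.954 + 1.1749) = 1/57.129 = 0.01750
[CO2*] = α₀ × DIC = 0.01750 × 2.77 = 0.0485 mmol/kg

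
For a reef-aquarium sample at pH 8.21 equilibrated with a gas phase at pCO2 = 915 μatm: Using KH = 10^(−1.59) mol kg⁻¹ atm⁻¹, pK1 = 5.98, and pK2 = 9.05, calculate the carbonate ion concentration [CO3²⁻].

[CO3²⁻] = 0.577 mmol/kg

[CO2*] = KH · pCO2 = 10^(−1.59) × 915×10^-6 = 2.352×10^-5 mol/kg
α₀ = 1/(1 + K1/[H⁺] + K1K2/[H⁺]²) = 1/(1 + 10^+2.23 + 10^+1.39) = 0.005118
DIC = [CO2*]/α₀ = 2.352×10^-5 / 0.005118 = 4.595 mmol/kg
[CO3²⁻] = α₂·DIC; α₂ = 0.1256, so [CO3²⁻] = 0.1256 × 4.595 = 0.577 mmol/kg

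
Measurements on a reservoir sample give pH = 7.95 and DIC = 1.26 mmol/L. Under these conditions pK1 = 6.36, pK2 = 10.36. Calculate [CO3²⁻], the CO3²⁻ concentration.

[CO3²⁻] = 4.76 μmol/L

α₂ = 1 / (1 + [H⁺]/K2 + [H⁺]²/(K1K2)) = 1 / (1 + 10^+2.41 + 10^+0.82)
   = 1 / (1 + 257.04 + 6.6069) = 1/264.65 = 0.003779
[CO3²⁻] = α₂ × DIC = 0.003779 × 1.26 = 0.00476 mmol/L = 4.76 μmol/L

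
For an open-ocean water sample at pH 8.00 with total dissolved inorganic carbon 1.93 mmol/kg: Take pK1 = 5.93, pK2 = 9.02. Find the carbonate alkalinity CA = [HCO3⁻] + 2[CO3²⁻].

CA = [HCO3⁻] + 2[CO3²⁻] = (α₁ + 2α₂)·DIC
At pH 8.00: [H⁺]/K1 = 10^-2.07 = 0.0085114, K2/[H⁺] = 10^-1.02 = 0.095499
α₁ = 1/(1 + 0.0085114 + 0.095499) = 1/1.1040 = 0.9058; α₂ = α₁·K2/[H⁺] = 0.08650
α₁ + 2α₂ = 1.0788
CA = 1.0788 × 1.93 = 2.08 mmol/kg

CA = 2.08 mmol/kg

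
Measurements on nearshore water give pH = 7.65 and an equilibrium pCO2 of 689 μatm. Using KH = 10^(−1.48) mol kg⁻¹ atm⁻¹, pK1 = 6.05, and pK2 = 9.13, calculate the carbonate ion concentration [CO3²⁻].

[CO2*] = KH · pCO2 = 10^(−1.48) × 689×10^-6 = 2.281×10^-5 mol/kg
α₀ = 1/(1 + K1/[H⁺] + K1K2/[H⁺]²) = 1/(1 + 10^+1.60 + 10^+0.12) = 0.02374
DIC = [CO2*]/α₀ = 2.281×10^-5 / 0.02374 = 0.9612 mmol/kg
[CO3²⁻] = α₂·DIC; α₂ = 0.03129, so [CO3²⁻] = 0.03129 × 0.9612 = 0.0301 mmol/kg

[CO3²⁻] = 0.0301 mmol/kg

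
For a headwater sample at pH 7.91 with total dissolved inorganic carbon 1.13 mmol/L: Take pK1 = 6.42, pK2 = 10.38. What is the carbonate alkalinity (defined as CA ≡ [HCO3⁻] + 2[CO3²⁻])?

CA = [HCO3⁻] + 2[CO3²⁻] = (α₁ + 2α₂)·DIC
At pH 7.91: [H⁺]/K1 = 10^-1.49 = 0.032359, K2/[H⁺] = 10^-2.47 = 0.0033884
α₁ = 1/(1 + 0.032359 + 0.0033884) = 1/1.0357 = 0.9655; α₂ = α₁·K2/[H⁺] = 0.003271
α₁ + 2α₂ = 0.9720
CA = 0.9720 × 1.13 = 1.10 mmol/L

CA = 1.10 mmol/L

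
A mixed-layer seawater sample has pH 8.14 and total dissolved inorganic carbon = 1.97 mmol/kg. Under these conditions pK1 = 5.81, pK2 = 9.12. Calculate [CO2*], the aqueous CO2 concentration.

[CO2*] = 8.31 μmol/kg

α₀ = 1 / (1 + K1/[H⁺] + K1K2/[H⁺]²) = 1 / (1 + 10^+2.33 + 10^+1.35)
   = 1 / (1 + 213.80 + 22.387) = 1/237.18 = 0.004216
[CO2*] = α₀ × DIC = 0.004216 × 1.97 = 0.00831 mmol/kg = 8.31 μmol/kg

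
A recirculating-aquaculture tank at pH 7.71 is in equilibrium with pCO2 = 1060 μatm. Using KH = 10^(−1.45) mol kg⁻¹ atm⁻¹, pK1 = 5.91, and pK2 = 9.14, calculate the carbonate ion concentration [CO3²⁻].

[CO3²⁻] = 0.0882 mmol/kg

[CO2*] = KH · pCO2 = 10^(−1.45) × 1060×10^-6 = 3.761×10^-5 mol/kg
α₀ = 1/(1 + K1/[H⁺] + K1K2/[H⁺]²) = 1/(1 + 10^+1.80 + 10^+0.37) = 0.01505
DIC = [CO2*]/α₀ = 3.761×10^-5 / 0.01505 = 2.499 mmol/kg
[CO3²⁻] = α₂·DIC; α₂ = 0.03528, so [CO3²⁻] = 0.03528 × 2.499 = 0.0882 mmol/kg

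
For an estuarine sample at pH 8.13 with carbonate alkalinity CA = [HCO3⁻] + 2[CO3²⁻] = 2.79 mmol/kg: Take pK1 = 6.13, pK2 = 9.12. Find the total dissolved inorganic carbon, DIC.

DIC = 2.58 mmol/kg

CA = [HCO3⁻] + 2[CO3²⁻] = (α₁ + 2α₂)·DIC
At pH 8.13: [H⁺]/K1 = 10^-2.00 = 0.010000, K2/[H⁺] = 10^-0.99 = 0.10233
α₁ = 1/(1 + 0.010000 + 0.10233) = 1/1.1123 = 0.8990; α₂ = α₁·K2/[H⁺] = 0.09200
α₁ + 2α₂ = 1.0830
DIC = CA / (α₁ + 2α₂) = 2.79 / 1.0830 = 2.58 mmol/kg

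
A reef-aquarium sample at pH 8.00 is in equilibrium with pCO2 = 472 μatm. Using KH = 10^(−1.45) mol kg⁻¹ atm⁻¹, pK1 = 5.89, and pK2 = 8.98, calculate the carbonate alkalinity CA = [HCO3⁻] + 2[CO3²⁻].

CA = 2.61 mmol/kg

[CO2*] = KH · pCO2 = 10^(−1.45) × 472×10^-6 = 1.675×10^-5 mol/kg
α₀ = 1/(1 + K1/[H⁺] + K1K2/[H⁺]²) = 1/(1 + 10^+2.11 + 10^+1.13) = 0.006978
DIC = [CO2*]/α₀ = 1.675×10^-5 / 0.006978 = 2.400 mmol/kg
CA = (α₁ + 2α₂)·DIC = (0.8989 + 2×0.09413) × 2.400 = 2.61 mmol/kg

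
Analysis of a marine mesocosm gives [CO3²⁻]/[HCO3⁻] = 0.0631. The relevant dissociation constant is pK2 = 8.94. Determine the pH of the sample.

From K2 = [H⁺][CO3²⁻]/[HCO3⁻]:  pH = pK2 + log₁₀([CO3²⁻]/[HCO3⁻])
log₁₀(0.0631) = -1.200
pH = 8.94 + (-1.200) = 7.74

pH = 7.74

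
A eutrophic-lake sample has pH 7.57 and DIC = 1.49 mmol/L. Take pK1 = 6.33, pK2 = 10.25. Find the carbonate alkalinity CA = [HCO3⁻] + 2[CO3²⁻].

CA = 1.41 mmol/L

CA = [HCO3⁻] + 2[CO3²⁻] = (α₁ + 2α₂)·DIC
At pH 7.57: [H⁺]/K1 = 10^-1.24 = 0.057544, K2/[H⁺] = 10^-2.68 = 0.0020893
α₁ = 1/(1 + 0.057544 + 0.0020893) = 1/1.0596 = 0.9437; α₂ = α₁·K2/[H⁺] = 0.001972
α₁ + 2α₂ = 0.9477
CA = 0.9477 × 1.49 = 1.41 mmol/L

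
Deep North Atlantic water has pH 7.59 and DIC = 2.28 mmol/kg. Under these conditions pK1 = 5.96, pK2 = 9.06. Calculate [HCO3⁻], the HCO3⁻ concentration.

α₁ = 1 / (1 + [H⁺]/K1 + K2/[H⁺]) = 1 / (1 + 10^-1.63 + 10^-1.47)
   = 1 / (1 + 0.023442 + 0.033884) = 1/1.0573 = 0.9458
[HCO3⁻] = α₁ × DIC = 0.9458 × 2.28 = 2.16 mmol/kg

[HCO3⁻] = 2.16 mmol/kg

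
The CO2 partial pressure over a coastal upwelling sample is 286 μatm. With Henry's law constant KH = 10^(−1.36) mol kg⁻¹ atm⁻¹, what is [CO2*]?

[CO2*] = 12.5 μmol/kg

KH = 10^(−1.36) = 4.365×10^-2 mol kg⁻¹ atm⁻¹
[CO2*] = KH · pCO2 = 4.365×10^-2 × 286×10^-6 atm = 1.25×10^-5 mol/kg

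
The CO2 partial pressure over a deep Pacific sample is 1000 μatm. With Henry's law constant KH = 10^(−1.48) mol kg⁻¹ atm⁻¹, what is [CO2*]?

KH = 10^(−1.48) = 3.311×10^-2 mol kg⁻¹ atm⁻¹
[CO2*] = KH · pCO2 = 3.311×10^-2 × 1000×10^-6 atm = 3.31×10^-5 mol/kg

[CO2*] = 33.1 μmol/kg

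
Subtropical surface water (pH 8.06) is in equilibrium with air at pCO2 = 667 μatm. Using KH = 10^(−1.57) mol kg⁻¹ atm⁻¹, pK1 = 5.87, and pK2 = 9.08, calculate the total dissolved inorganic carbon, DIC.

DIC = 3.06 mmol/kg

[CO2*] = KH · pCO2 = 10^(−1.57) × 667×10^-6 = 1.795×10^-5 mol/kg
α₀ = 1/(1 + K1/[H⁺] + K1K2/[H⁺]²) = 1/(1 + 10^+2.19 + 10^+1.17) = 0.005859
DIC = [CO2*]/α₀ = 1.795×10^-5 / 0.005859 = 3.06 mmol/kg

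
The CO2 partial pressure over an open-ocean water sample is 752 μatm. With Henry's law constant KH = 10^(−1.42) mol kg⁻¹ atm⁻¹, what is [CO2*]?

[CO2*] = 28.6 μmol/kg

KH = 10^(−1.42) = 3.802×10^-2 mol kg⁻¹ atm⁻¹
[CO2*] = KH · pCO2 = 3.802×10^-2 × 752×10^-6 atm = 2.86×10^-5 mol/kg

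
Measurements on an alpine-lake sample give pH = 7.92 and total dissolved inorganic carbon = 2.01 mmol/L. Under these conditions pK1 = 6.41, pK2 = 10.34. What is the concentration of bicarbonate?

[HCO3⁻] = 1.94 mmol/L

α₁ = 1 / (1 + [H⁺]/K1 + K2/[H⁺]) = 1 / (1 + 10^-1.51 + 10^-2.42)
   = 1 / (1 + 0.030903 + 0.0038019) = 1/1.0347 = 0.9665
[HCO3⁻] = α₁ × DIC = 0.9665 × 2.01 = 1.94 mmol/L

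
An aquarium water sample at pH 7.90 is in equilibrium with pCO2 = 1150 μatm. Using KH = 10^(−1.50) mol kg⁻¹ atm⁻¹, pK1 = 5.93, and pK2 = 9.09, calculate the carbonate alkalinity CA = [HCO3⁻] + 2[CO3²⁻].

[CO2*] = KH · pCO2 = 10^(−1.50) × 1150×10^-6 = 3.637×10^-5 mol/kg
α₀ = 1/(1 + K1/[H⁺] + K1K2/[H⁺]²) = 1/(1 + 10^+1.97 + 10^+0.78) = 0.009965
DIC = [CO2*]/α₀ = 3.637×10^-5 / 0.009965 = 3.649 mmol/kg
CA = (α₁ + 2α₂)·DIC = (0.9300 + 2×0.06005) × 3.649 = 3.83 mmol/kg

CA = 3.83 mmol/kg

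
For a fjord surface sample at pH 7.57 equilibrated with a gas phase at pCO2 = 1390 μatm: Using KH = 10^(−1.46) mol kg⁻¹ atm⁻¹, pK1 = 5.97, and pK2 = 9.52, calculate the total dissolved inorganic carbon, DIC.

DIC = 1.99 mmol/kg

[CO2*] = KH · pCO2 = 10^(−1.46) × 1390×10^-6 = 4.820×10^-5 mol/kg
α₀ = 1/(1 + K1/[H⁺] + K1K2/[H⁺]²) = 1/(1 + 10^+1.60 + 10^-0.35) = 0.02424
DIC = [CO2*]/α₀ = 4.820×10^-5 / 0.02424 = 1.99 mmol/kg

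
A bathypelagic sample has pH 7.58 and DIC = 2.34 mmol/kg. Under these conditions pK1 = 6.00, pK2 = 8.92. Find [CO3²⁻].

[CO3²⁻] = 0.0998 mmol/kg

α₂ = 1 / (1 + [H⁺]/K2 + [H⁺]²/(K1K2)) = 1 / (1 + 10^+1.34 + 10^-0.24)
   = 1 / (1 + 21.878 + 0.57544) = 1/23.453 = 0.04264
[CO3²⁻] = α₂ × DIC = 0.04264 × 2.34 = 0.0998 mmol/kg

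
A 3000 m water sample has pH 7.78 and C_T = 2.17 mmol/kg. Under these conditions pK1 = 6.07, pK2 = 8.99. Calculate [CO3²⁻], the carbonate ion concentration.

[CO3²⁻] = 0.124 mmol/kg

α₂ = 1 / (1 + [H⁺]/K2 + [H⁺]²/(K1K2)) = 1 / (1 + 10^+1.21 + 10^-0.50)
   = 1 / (1 + 16.218 + 0.31623) = 1/17.534 = 0.05703
[CO3²⁻] = α₂ × DIC = 0.05703 × 2.17 = 0.124 mmol/kg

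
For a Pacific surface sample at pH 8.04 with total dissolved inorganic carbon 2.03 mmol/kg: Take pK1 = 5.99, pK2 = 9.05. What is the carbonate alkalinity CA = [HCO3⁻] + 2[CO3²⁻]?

CA = [HCO3⁻] + 2[CO3²⁻] = (α₁ + 2α₂)·DIC
At pH 8.04: [H⁺]/K1 = 10^-2.05 = 0.0089125, K2/[H⁺] = 10^-1.01 = 0.097724
α₁ = 1/(1 + 0.0089125 + 0.097724) = 1/1.1066 = 0.9036; α₂ = α₁·K2/[H⁺] = 0.08831
α₁ + 2α₂ = 1.0803
CA = 1.0803 × 2.03 = 2.19 mmol/kg

CA = 2.19 mmol/kg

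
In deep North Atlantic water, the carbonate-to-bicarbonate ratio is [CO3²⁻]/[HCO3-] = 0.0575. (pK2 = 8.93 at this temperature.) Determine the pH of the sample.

From K2 = [H⁺][CO3²⁻]/[HCO3-]:  pH = pK2 + log₁₀([CO3²⁻]/[HCO3-])
log₁₀(0.0575) = -1.240
pH = 8.93 + (-1.240) = 7.69

pH = 7.69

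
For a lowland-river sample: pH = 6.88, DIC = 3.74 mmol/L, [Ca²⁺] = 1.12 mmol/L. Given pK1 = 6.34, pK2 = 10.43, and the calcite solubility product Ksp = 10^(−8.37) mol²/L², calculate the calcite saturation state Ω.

Ω = 0.215

α₂ = 1 / (1 + [H⁺]/K2 + [H⁺]²/(K1K2)) = 1 / (1 + 10^+3.55 + 10^+3.01)
   = 1 / (1 + 3548.1 + 1023.3) = 1/4572.4 = 0.0002187
[CO3²⁻] = α₂ × DIC = 0.0002187 × 3.74 = 0.0008179 mmol/L = 0.8179 μmol/L
Ksp = 10^(−8.37) = 4.266×10^-9
Ω = [Ca²⁺][CO3²⁻]/Ksp = (1.12×10^-3)(8.179×10^-7) / 4.266×10^-9 = 0.215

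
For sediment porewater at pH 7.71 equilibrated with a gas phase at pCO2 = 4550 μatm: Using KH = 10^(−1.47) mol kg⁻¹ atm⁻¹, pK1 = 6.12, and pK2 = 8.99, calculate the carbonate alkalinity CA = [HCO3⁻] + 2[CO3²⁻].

[CO2*] = KH · pCO2 = 10^(−1.47) × 4550×10^-6 = 1.542×10^-4 mol/kg
α₀ = 1/(1 + K1/[H⁺] + K1K2/[H⁺]²) = 1/(1 + 10^+1.59 + 10^+0.31) = 0.02384
DIC = [CO2*]/α₀ = 1.542×10^-4 / 0.02384 = 6.467 mmol/kg
CA = (α₁ + 2α₂)·DIC = (0.9275 + 2×0.04868) × 6.467 = 6.63 mmol/kg

CA = 6.63 mmol/kg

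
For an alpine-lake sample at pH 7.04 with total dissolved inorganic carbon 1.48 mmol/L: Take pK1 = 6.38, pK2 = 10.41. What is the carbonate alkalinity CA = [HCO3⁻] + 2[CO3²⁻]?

CA = [HCO3⁻] + 2[CO3²⁻] = (α₁ + 2α₂)·DIC
At pH 7.04: [H⁺]/K1 = 10^-0.66 = 0.21878, K2/[H⁺] = 10^-3.37 = 0.00042658
α₁ = 1/(1 + 0.21878 + 0.00042658) = 1/1.2192 = 0.8202; α₂ = α₁·K2/[H⁺] = 0.0003499
α₁ + 2α₂ = 0.8209
CA = 0.8209 × 1.48 = 1.21 mmol/L

CA = 1.21 mmol/L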